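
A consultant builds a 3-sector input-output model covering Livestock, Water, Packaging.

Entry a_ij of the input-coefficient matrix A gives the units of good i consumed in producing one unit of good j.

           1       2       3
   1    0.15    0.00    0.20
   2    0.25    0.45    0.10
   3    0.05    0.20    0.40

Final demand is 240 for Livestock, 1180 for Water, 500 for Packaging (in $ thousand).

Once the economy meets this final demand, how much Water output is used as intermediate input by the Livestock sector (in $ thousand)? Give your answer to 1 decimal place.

I − A =
  [   0.85     0.00    -0.20]
  [  -0.25     0.55    -0.10]
  [  -0.05    -0.20     0.60]
Cofactors of I−A, C_ij = (−1)^(i+j)·(minor ij) (rows/columns in the sector order above):
  C_11 = (0.55)(0.60) − (-0.10)(-0.20) = 0.3100
  C_12 = −[(-0.25)(0.60) − (-0.10)(-0.05)] = 0.1550
  C_13 = (-0.25)(-0.20) − (0.55)(-0.05) = 0.0775
  C_21 = −[(0.00)(0.60) − (-0.20)(-0.20)] = 0.0400
  C_22 = (0.85)(0.60) − (-0.20)(-0.05) = 0.5000
  C_23 = −[(0.85)(-0.20) − (0.00)(-0.05)] = 0.1700
  C_31 = (0.00)(-0.10) − (-0.20)(0.55) = 0.1100
  C_32 = −[(0.85)(-0.10) − (-0.20)(-0.25)] = 0.1350
  C_33 = (0.85)(0.55) − (0.00)(-0.25) = 0.4675
det(I−A) = Σ_j (I−A)_1j·C_1j = (0.85)(0.3100) + (0.00)(0.1550) + (-0.20)(0.0775) = 0.2480
adj(I−A) = Cᵀ =
  [ 0.3100   0.0400   0.1100]
  [ 0.1550   0.5000   0.1350]
  [ 0.0775   0.1700   0.4675]
(I − A)⁻¹ = adj(I−A) / det(I−A) ≈
  [   1.2500     0.1613     0.4435]
  [   0.6250     2.0161     0.5444]
  [   0.3125     0.6855     1.8851]
First solve x = (I − A)⁻¹ d = adj(I−A)·d / det(I−A); in particular x_1 = (0.3100·240 + 0.0400·1180 + 0.1100·500) / 0.2480 = 176.60 / 0.2480 ≈ 712.097.
Intermediate flow from 2 to 1: z_21 = a_21 · x_1 = 0.25 × 176.60 / 0.2480 = 44.15 / 0.2480 ≈ 178.0.

z_21 = 178.0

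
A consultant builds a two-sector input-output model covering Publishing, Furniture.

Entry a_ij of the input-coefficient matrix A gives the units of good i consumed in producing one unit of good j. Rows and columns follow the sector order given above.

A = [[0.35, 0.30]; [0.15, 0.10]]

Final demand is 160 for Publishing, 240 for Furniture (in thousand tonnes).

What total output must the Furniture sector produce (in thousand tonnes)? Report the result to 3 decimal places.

x_2 = 333.333

I − A =
  [   0.65    -0.30]
  [  -0.15     0.90]
det(I−A) = (0.65)(0.90) − (-0.30)(-0.15) = 0.5400
adj(I−A) = [[0.90, 0.30], [0.15, 0.65]]
(I − A)⁻¹ = adj(I−A) / det(I−A) ≈
  [   1.6667     0.5556]
  [   0.2778     1.2037]
x = (I − A)⁻¹ d = adj(I−A)·d / det(I−A), with det(I−A) = 0.5400:
  x_1 = (0.90·160 + 0.30·240) / 0.5400 = 216.00 / 0.5400 = 400.000
  x_2 = (0.15·160 + 0.65·240) / 0.5400 = 180.00 / 0.5400 ≈ 333.333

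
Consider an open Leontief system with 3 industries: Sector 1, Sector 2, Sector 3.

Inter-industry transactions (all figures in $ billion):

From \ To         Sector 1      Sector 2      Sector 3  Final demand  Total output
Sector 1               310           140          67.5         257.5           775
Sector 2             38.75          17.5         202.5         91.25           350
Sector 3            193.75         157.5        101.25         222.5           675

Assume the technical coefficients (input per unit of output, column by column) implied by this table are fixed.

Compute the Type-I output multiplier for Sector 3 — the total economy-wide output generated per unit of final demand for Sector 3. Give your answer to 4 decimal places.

m_3 = 2.8744

Technical coefficients a_ij = z_ij / X_j:
  a_11 = 310/775 = 0.40, a_21 = 38.75/775 = 0.05, a_31 = 193.75/775 = 0.25
  a_12 = 140/350 = 0.40, a_22 = 17.5/350 = 0.05, a_32 = 157.5/350 = 0.45
  a_13 = 67.5/675 = 0.10, a_23 = 202.5/675 = 0.30, a_33 = 101.25/675 = 0.15
I − A =
  [   0.60    -0.40    -0.10]
  [  -0.05     0.95    -0.30]
  [  -0.25    -0.45     0.85]
Cofactors of I−A, C_ij = (−1)^(i+j)·(minor ij) (rows/columns in the sector order above):
  C_11 = (0.95)(0.85) − (-0.30)(-0.45) = 0.6725
  C_12 = −[(-0.05)(0.85) − (-0.30)(-0.25)] = 0.1175
  C_13 = (-0.05)(-0.45) − (0.95)(-0.25) = 0.2600
  C_21 = −[(-0.40)(0.85) − (-0.10)(-0.45)] = 0.3850
  C_22 = (0.60)(0.85) − (-0.10)(-0.25) = 0.4850
  C_23 = −[(0.60)(-0.45) − (-0.40)(-0.25)] = 0.3700
  C_31 = (-0.40)(-0.30) − (-0.10)(0.95) = 0.2150
  C_32 = −[(0.60)(-0.30) − (-0.10)(-0.05)] = 0.1850
  C_33 = (0.60)(0.95) − (-0.40)(-0.05) = 0.5500
det(I−A) = Σ_j (I−A)_1j·C_1j = (0.60)(0.6725) + (-0.40)(0.1175) + (-0.10)(0.2600) = 0.3305
adj(I−A) = Cᵀ =
  [ 0.6725   0.3850   0.2150]
  [ 0.1175   0.4850   0.1850]
  [ 0.2600   0.3700   0.5500]
(I − A)⁻¹ = adj(I−A) / det(I−A) ≈
  [   2.03480     1.16490     0.65053]
  [   0.35552     1.46747     0.55976]
  [   0.78669     1.11952     1.66415]
The output multiplier for sector j is the column-j sum of the Leontief inverse (I − A)⁻¹ = adj(I−A) / det(I−A).
Column 3 of adj(I−A): (0.2150, 0.1850, 0.5500); det(I−A) = 0.3305.
m_3 = (0.2150 + 0.1850 + 0.5500) / 0.3305 = 0.95 / 0.3305 ≈ 2.8744.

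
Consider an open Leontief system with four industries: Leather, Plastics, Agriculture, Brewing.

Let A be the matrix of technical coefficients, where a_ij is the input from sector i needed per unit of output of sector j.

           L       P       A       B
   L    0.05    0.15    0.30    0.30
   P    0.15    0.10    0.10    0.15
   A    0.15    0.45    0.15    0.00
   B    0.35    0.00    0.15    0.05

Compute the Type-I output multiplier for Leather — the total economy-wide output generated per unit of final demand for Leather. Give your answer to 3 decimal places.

m_L = 2.927

I − A =
  [   0.95    -0.15    -0.30    -0.30]
  [  -0.15     0.90    -0.10    -0.15]
  [  -0.15    -0.45     0.85     0.00]
  [  -0.35     0.00    -0.15     0.95]
Compute the cofactors C_ij = (−1)^(i+j)·(3×3 minor ij) of I−A; the adjugate is their transpose:
adj(I−A) = Cᵀ =
  [ 0.673875   0.269625   0.314625   0.255375]
  [ 0.183375   0.628375   0.166375   0.157125]
  [ 0.216000   0.380250   0.688500   0.128250]
  [ 0.282375   0.159375   0.224625   0.601875]
det(I−A) = Σ_j (I−A)_1j·C_1j = (0.95)(0.673875) + (-0.15)(0.183375) + (-0.30)(0.216000) + (-0.30)(0.282375) = 0.4631625
(I − A)⁻¹ = adj(I−A) / det(I−A) ≈
  [   1.4549     0.5821     0.6793     0.5514]
  [   0.3959     1.3567     0.3592     0.3392]
  [   0.4664     0.8210     1.4865     0.2769]
  [   0.6097     0.3441     0.4850     1.2995]
The output multiplier for sector j is the column-j sum of the Leontief inverse (I − A)⁻¹ = adj(I−A) / det(I−A).
Column L of adj(I−A): (0.673875, 0.183375, 0.216000, 0.282375); det(I−A) = 0.4631625.
m_L = (0.673875 + 0.183375 + 0.216000 + 0.282375) / 0.4631625 = 1.355625 / 0.4631625 ≈ 2.927.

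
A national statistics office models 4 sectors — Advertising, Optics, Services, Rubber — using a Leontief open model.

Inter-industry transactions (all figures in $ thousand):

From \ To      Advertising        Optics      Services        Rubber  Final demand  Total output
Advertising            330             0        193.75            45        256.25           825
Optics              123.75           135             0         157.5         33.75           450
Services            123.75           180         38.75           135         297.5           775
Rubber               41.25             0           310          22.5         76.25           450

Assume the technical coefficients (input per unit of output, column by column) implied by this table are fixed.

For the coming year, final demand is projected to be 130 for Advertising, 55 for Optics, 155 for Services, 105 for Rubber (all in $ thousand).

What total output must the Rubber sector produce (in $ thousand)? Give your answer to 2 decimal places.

Technical coefficients a_ij = z_ij / X_j:
  a_11 = 330/825 = 0.40, a_21 = 123.75/825 = 0.15, a_31 = 123.75/825 = 0.15, a_41 = 41.25/825 = 0.05
  a_12 = 0/450 = 0.00, a_22 = 135/450 = 0.30, a_32 = 180/450 = 0.40, a_42 = 0/450 = 0.00
  a_13 = 193.75/775 = 0.25, a_23 = 0/775 = 0.00, a_33 = 38.75/775 = 0.05, a_43 = 310/775 = 0.40
  a_14 = 45/450 = 0.10, a_24 = 157.5/450 = 0.35, a_34 = 135/450 = 0.30, a_44 = 22.5/450 = 0.05
I − A =
  [   0.60     0.00    -0.25    -0.10]
  [  -0.15     0.70     0.00    -0.35]
  [  -0.15    -0.40     0.95    -0.30]
  [  -0.05     0.00    -0.40     0.95]
Compute the cofactors C_ij = (−1)^(i+j)·(3×3 minor ij) of I−A; the adjugate is their transpose:
adj(I−A) = Cᵀ =
  [ 0.491750   0.111000   0.194250   0.154000]
  [ 0.155000   0.419375   0.130000   0.211875]
  [ 0.174250   0.226000   0.395500   0.226500]
  [ 0.099250   0.101000   0.176750   0.357750]
det(I−A) = Σ_j (I−A)_1j·C_1j = (0.60)(0.491750) + (0.00)(0.155000) + (-0.25)(0.174250) + (-0.10)(0.099250) = 0.2415625
(I − A)⁻¹ = adj(I−A) / det(I−A) ≈
  [   2.0357     0.4595     0.8041     0.6375]
  [   0.6417     1.7361     0.5382     0.8771]
  [   0.7213     0.9356     1.6373     0.9376]
  [   0.4109     0.4181     0.7317     1.4810]
x = (I − A)⁻¹ d = adj(I−A)·d / det(I−A), with det(I−A) = 0.2415625:
  x_1 = (0.491750·130 + 0.111000·55 + 0.194250·155 + 0.154000·105) / 0.2415625 = 116.31125 / 0.2415625 ≈ 481.50
  x_2 = (0.155000·130 + 0.419375·55 + 0.130000·155 + 0.211875·105) / 0.2415625 = 85.6125 / 0.2415625 ≈ 354.41
  x_3 = (0.174250·130 + 0.226000·55 + 0.395500·155 + 0.226500·105) / 0.2415625 = 120.1675 / 0.2415625 ≈ 497.46
  x_4 = (0.099250·130 + 0.101000·55 + 0.176750·155 + 0.357750·105) / 0.2415625 = 83.4175 / 0.2415625 ≈ 345.32

x_4 = 345.32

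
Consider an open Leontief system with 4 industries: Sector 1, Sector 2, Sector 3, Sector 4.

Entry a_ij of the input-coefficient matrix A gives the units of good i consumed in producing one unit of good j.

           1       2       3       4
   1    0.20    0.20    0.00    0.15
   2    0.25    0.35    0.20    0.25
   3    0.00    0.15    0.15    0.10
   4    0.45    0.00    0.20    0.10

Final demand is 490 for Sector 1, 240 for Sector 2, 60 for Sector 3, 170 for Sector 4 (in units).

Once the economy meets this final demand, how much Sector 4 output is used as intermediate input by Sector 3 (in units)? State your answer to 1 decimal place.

I − A =
  [   0.80    -0.20     0.00    -0.15]
  [  -0.25     0.65    -0.20    -0.25]
  [   0.00    -0.15     0.85    -0.10]
  [  -0.45     0.00    -0.20     0.90]
Compute the cofactors C_ij = (−1)^(i+j)·(3×3 minor ij) of I−A; the adjugate is their transpose:
adj(I−A) = Cᵀ =
  [ 0.449750   0.153500   0.065500   0.124875]
  [ 0.290875   0.538625   0.178000   0.217875]
  [ 0.079875   0.106875   0.356625   0.082625]
  [ 0.242625   0.100500   0.112000   0.375500]
det(I−A) = Σ_j (I−A)_1j·C_1j = (0.80)(0.449750) + (-0.20)(0.290875) + (0.00)(0.079875) + (-0.15)(0.242625) = 0.26523125
(I − A)⁻¹ = adj(I−A) / det(I−A) ≈
  [   1.6957     0.5787     0.2470     0.4708]
  [   1.0967     2.0308     0.6711     0.8215]
  [   0.3012     0.4030     1.3446     0.3115]
  [   0.9148     0.3789     0.4223     1.4157]
First solve x = (I − A)⁻¹ d = adj(I−A)·d / det(I−A); in particular x_3 = (0.079875·490 + 0.106875·240 + 0.356625·60 + 0.082625·170) / 0.26523125 = 100.2325 / 0.26523125 ≈ 377.906.
Intermediate flow from 4 to 3: z_43 = a_43 · x_3 = 0.20 × 100.2325 / 0.26523125 = 20.0465 / 0.26523125 ≈ 75.6.

z_43 = 75.6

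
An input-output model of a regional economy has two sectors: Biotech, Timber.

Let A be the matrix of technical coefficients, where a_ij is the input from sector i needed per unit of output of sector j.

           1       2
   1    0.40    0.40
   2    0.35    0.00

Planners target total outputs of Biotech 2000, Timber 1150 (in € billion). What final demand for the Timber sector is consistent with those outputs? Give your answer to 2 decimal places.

d_2 = 450.00

I − A =
  [   0.60    -0.40]
  [  -0.35     1.00]
d = (I − A) x:
  d_1 = (+0.60)·2000 + (-0.40)·1150 = 740.00
  d_2 = (-0.35)·2000 + (+1.00)·1150 = 450.00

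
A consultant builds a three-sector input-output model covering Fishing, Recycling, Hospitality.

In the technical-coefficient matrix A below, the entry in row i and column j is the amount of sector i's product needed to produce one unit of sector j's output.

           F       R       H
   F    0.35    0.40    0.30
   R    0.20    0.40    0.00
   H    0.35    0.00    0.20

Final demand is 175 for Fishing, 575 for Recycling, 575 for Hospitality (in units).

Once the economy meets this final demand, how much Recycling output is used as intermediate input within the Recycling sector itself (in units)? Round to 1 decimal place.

z_RR = 651.1

I − A =
  [   0.65    -0.40    -0.30]
  [  -0.20     0.60     0.00]
  [  -0.35     0.00     0.80]
Cofactors of I−A, C_ij = (−1)^(i+j)·(minor ij) (rows/columns in the sector order above):
  C_11 = (0.60)(0.80) − (0.00)(0.00) = 0.4800
  C_12 = −[(-0.20)(0.80) − (0.00)(-0.35)] = 0.1600
  C_13 = (-0.20)(0.00) − (0.60)(-0.35) = 0.2100
  C_21 = −[(-0.40)(0.80) − (-0.30)(0.00)] = 0.3200
  C_22 = (0.65)(0.80) − (-0.30)(-0.35) = 0.4150
  C_23 = −[(0.65)(0.00) − (-0.40)(-0.35)] = 0.1400
  C_31 = (-0.40)(0.00) − (-0.30)(0.60) = 0.1800
  C_32 = −[(0.65)(0.00) − (-0.30)(-0.20)] = 0.0600
  C_33 = (0.65)(0.60) − (-0.40)(-0.20) = 0.3100
det(I−A) = Σ_j (I−A)_1j·C_1j = (0.65)(0.4800) + (-0.40)(0.1600) + (-0.30)(0.2100) = 0.1850
adj(I−A) = Cᵀ =
  [ 0.4800   0.3200   0.1800]
  [ 0.1600   0.4150   0.0600]
  [ 0.2100   0.1400   0.3100]
(I − A)⁻¹ = adj(I−A) / det(I−A) ≈
  [   2.5946     1.7297     0.9730]
  [   0.8649     2.2432     0.3243]
  [   1.1351     0.7568     1.6757]
First solve x = (I − A)⁻¹ d = adj(I−A)·d / det(I−A); in particular x_R = (0.1600·175 + 0.4150·575 + 0.0600·575) / 0.1850 = 301.125 / 0.1850 ≈ 1627.703.
Intermediate flow from R to R: z_RR = a_RR · x_R = 0.40 × 301.125 / 0.1850 = 120.45 / 0.1850 ≈ 651.1.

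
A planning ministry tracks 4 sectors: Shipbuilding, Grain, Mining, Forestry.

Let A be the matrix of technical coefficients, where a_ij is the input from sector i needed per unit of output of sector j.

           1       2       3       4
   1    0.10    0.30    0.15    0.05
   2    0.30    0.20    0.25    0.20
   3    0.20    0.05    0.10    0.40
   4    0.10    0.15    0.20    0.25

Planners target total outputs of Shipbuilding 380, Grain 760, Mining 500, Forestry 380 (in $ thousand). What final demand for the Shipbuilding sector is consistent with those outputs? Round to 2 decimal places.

d_1 = 20.00

I − A =
  [   0.90    -0.30    -0.15    -0.05]
  [  -0.30     0.80    -0.25    -0.20]
  [  -0.20    -0.05     0.90    -0.40]
  [  -0.10    -0.15    -0.20     0.75]
d = (I − A) x:
  d_1 = (+0.90)·380 + (-0.30)·760 + (-0.15)·500 + (-0.05)·380 = 20.00
  d_2 = (-0.30)·380 + (+0.80)·760 + (-0.25)·500 + (-0.20)·380 = 293.00
  d_3 = (-0.20)·380 + (-0.05)·760 + (+0.90)·500 + (-0.40)·380 = 184.00
  d_4 = (-0.10)·380 + (-0.15)·760 + (-0.20)·500 + (+0.75)·380 = 33.00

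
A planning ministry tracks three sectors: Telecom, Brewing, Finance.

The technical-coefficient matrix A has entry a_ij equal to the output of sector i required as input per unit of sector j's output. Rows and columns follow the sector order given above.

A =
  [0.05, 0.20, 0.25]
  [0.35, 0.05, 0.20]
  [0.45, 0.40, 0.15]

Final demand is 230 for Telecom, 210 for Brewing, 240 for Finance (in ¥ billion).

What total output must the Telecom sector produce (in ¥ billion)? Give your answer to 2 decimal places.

x_1 = 616.06

I − A =
  [   0.95    -0.20    -0.25]
  [  -0.35     0.95    -0.20]
  [  -0.45    -0.40     0.85]
Cofactors of I−A, C_ij = (−1)^(i+j)·(minor ij) (rows/columns in the sector order above):
  C_11 = (0.95)(0.85) − (-0.20)(-0.40) = 0.7275
  C_12 = −[(-0.35)(0.85) − (-0.20)(-0.45)] = 0.3875
  C_13 = (-0.35)(-0.40) − (0.95)(-0.45) = 0.5675
  C_21 = −[(-0.20)(0.85) − (-0.25)(-0.40)] = 0.2700
  C_22 = (0.95)(0.85) − (-0.25)(-0.45) = 0.6950
  C_23 = −[(0.95)(-0.40) − (-0.20)(-0.45)] = 0.4700
  C_31 = (-0.20)(-0.20) − (-0.25)(0.95) = 0.2775
  C_32 = −[(0.95)(-0.20) − (-0.25)(-0.35)] = 0.2775
  C_33 = (0.95)(0.95) − (-0.20)(-0.35) = 0.8325
det(I−A) = Σ_j (I−A)_1j·C_1j = (0.95)(0.7275) + (-0.20)(0.3875) + (-0.25)(0.5675) = 0.47175
adj(I−A) = Cᵀ =
  [ 0.7275   0.2700   0.2775]
  [ 0.3875   0.6950   0.2775]
  [ 0.5675   0.4700   0.8325]
(I − A)⁻¹ = adj(I−A) / det(I−A) ≈
  [   1.5421     0.5723     0.5882]
  [   0.8214     1.4732     0.5882]
  [   1.2030     0.9963     1.7647]
x = (I − A)⁻¹ d = adj(I−A)·d / det(I−A), with det(I−A) = 0.47175:
  x_1 = (0.7275·230 + 0.2700·210 + 0.2775·240) / 0.47175 = 290.625 / 0.47175 ≈ 616.06
  x_2 = (0.3875·230 + 0.6950·210 + 0.2775·240) / 0.47175 = 301.675 / 0.47175 ≈ 639.48
  x_3 = (0.5675·230 + 0.4700·210 + 0.8325·240) / 0.47175 = 429.025 / 0.47175 ≈ 909.43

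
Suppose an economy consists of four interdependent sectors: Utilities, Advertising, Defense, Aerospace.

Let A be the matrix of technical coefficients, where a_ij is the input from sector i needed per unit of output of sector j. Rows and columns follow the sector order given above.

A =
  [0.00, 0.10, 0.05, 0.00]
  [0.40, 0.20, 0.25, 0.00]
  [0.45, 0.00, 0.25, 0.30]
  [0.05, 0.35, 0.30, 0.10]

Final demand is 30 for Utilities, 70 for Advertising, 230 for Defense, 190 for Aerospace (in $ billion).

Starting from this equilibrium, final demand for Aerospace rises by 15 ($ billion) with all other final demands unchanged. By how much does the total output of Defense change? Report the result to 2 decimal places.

Δx_3 = 8.79

I − A =
  [   1.00    -0.10    -0.05     0.00]
  [  -0.40     0.80    -0.25     0.00]
  [  -0.45     0.00     0.75    -0.30]
  [  -0.05    -0.35    -0.30     0.90]
Compute the cofactors C_ij = (−1)^(i+j)·(3×3 minor ij) of I−A; the adjugate is their transpose:
adj(I−A) = Cᵀ =
  [ 0.441750   0.063750   0.058500   0.019500]
  [ 0.339000   0.564000   0.243000   0.081000]
  [ 0.378000   0.147000   0.684000   0.228000]
  [ 0.282375   0.271875   0.325750   0.540750]
det(I−A) = Σ_j (I−A)_1j·C_1j = (1.00)(0.441750) + (-0.10)(0.339000) + (-0.05)(0.378000) + (0.00)(0.282375) = 0.38895
(I − A)⁻¹ = adj(I−A) / det(I−A) ≈
  [   1.1358     0.1639     0.1504     0.0501]
  [   0.8716     1.4501     0.6248     0.2083]
  [   0.9718     0.3779     1.7586     0.5862]
  [   0.7260     0.6990     0.8375     1.3903]
Δx = (I − A)⁻¹ Δd with Δd having +15 in the Aerospace component and 0 elsewhere.
So Δx_3 = L_34 · (+15), where L_34 = adj(I−A)_34 / det(I−A) = 0.228000 / 0.38895.
Δx_3 = 0.228000 × (+15) / 0.38895 = 3.42 / 0.38895 ≈ 8.79.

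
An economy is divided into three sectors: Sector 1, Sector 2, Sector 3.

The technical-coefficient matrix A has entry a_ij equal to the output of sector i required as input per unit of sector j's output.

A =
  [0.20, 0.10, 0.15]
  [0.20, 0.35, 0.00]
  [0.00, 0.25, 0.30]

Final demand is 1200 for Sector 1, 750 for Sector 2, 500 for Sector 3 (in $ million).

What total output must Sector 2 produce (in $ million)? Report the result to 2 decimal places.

x_2 = 1760.58

I − A =
  [   0.80    -0.10    -0.15]
  [  -0.20     0.65     0.00]
  [   0.00    -0.25     0.70]
Cofactors of I−A, C_ij = (−1)^(i+j)·(minor ij) (rows/columns in the sector order above):
  C_11 = (0.65)(0.70) − (0.00)(-0.25) = 0.4550
  C_12 = −[(-0.20)(0.70) − (0.00)(0.00)] = 0.1400
  C_13 = (-0.20)(-0.25) − (0.65)(0.00) = 0.0500
  C_21 = −[(-0.10)(0.70) − (-0.15)(-0.25)] = 0.1075
  C_22 = (0.80)(0.70) − (-0.15)(0.00) = 0.5600
  C_23 = −[(0.80)(-0.25) − (-0.10)(0.00)] = 0.2000
  C_31 = (-0.10)(0.00) − (-0.15)(0.65) = 0.0975
  C_32 = −[(0.80)(0.00) − (-0.15)(-0.20)] = 0.0300
  C_33 = (0.80)(0.65) − (-0.10)(-0.20) = 0.5000
det(I−A) = Σ_j (I−A)_1j·C_1j = (0.80)(0.4550) + (-0.10)(0.1400) + (-0.15)(0.0500) = 0.3425
adj(I−A) = Cᵀ =
  [ 0.4550   0.1075   0.0975]
  [ 0.1400   0.5600   0.0300]
  [ 0.0500   0.2000   0.5000]
(I − A)⁻¹ = adj(I−A) / det(I−A) ≈
  [   1.3285     0.3139     0.2847]
  [   0.4088     1.6350     0.0876]
  [   0.1460     0.5839     1.4599]
x = (I − A)⁻¹ d = adj(I−A)·d / det(I−A), with det(I−A) = 0.3425:
  x_1 = (0.4550·1200 + 0.1075·750 + 0.0975·500) / 0.3425 = 675.375 / 0.3425 ≈ 1971.90
  x_2 = (0.1400·1200 + 0.5600·750 + 0.0300·500) / 0.3425 = 603.00 / 0.3425 ≈ 1760.58
  x_3 = (0.0500·1200 + 0.2000·750 + 0.5000·500) / 0.3425 = 460.00 / 0.3425 ≈ 1343.07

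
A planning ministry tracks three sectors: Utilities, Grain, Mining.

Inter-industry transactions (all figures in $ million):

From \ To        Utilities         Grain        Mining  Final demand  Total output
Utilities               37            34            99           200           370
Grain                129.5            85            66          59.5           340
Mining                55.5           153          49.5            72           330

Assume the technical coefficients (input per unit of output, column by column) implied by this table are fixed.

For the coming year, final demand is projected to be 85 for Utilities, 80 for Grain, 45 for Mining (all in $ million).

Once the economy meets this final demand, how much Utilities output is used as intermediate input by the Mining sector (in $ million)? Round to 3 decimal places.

Technical coefficients a_ij = z_ij / X_j:
  a_UU = 37/370 = 0.10, a_GU = 129.5/370 = 0.35, a_MU = 55.5/370 = 0.15
  a_UG = 34/340 = 0.10, a_GG = 85/340 = 0.25, a_MG = 153/340 = 0.45
  a_UM = 99/330 = 0.30, a_GM = 66/330 = 0.20, a_MM = 49.5/330 = 0.15
I − A =
  [   0.90    -0.10    -0.30]
  [  -0.35     0.75    -0.20]
  [  -0.15    -0.45     0.85]
Cofactors of I−A, C_ij = (−1)^(i+j)·(minor ij) (rows/columns in the sector order above):
  C_11 = (0.75)(0.85) − (-0.20)(-0.45) = 0.5475
  C_12 = −[(-0.35)(0.85) − (-0.20)(-0.15)] = 0.3275
  C_13 = (-0.35)(-0.45) − (0.75)(-0.15) = 0.2700
  C_21 = −[(-0.10)(0.85) − (-0.30)(-0.45)] = 0.2200
  C_22 = (0.90)(0.85) − (-0.30)(-0.15) = 0.7200
  C_23 = −[(0.90)(-0.45) − (-0.10)(-0.15)] = 0.4200
  C_31 = (-0.10)(-0.20) − (-0.30)(0.75) = 0.2450
  C_32 = −[(0.90)(-0.20) − (-0.30)(-0.35)] = 0.2850
  C_33 = (0.90)(0.75) − (-0.10)(-0.35) = 0.6400
det(I−A) = Σ_j (I−A)_1j·C_1j = (0.90)(0.5475) + (-0.10)(0.3275) + (-0.30)(0.2700) = 0.3790
adj(I−A) = Cᵀ =
  [ 0.5475   0.2200   0.2450]
  [ 0.3275   0.7200   0.2850]
  [ 0.2700   0.4200   0.6400]
(I − A)⁻¹ = adj(I−A) / det(I−A) ≈
  [   1.4446     0.5805     0.6464]
  [   0.8641     1.8997     0.7520]
  [   0.7124     1.1082     1.6887]
First solve x = (I − A)⁻¹ d = adj(I−A)·d / det(I−A); in particular x_M = (0.2700·85 + 0.4200·80 + 0.6400·45) / 0.3790 = 85.35 / 0.3790 ≈ 225.19789.
Intermediate flow from U to M: z_UM = a_UM · x_M = 0.30 × 85.35 / 0.3790 = 25.605 / 0.3790 ≈ 67.559.

z_UM = 67.559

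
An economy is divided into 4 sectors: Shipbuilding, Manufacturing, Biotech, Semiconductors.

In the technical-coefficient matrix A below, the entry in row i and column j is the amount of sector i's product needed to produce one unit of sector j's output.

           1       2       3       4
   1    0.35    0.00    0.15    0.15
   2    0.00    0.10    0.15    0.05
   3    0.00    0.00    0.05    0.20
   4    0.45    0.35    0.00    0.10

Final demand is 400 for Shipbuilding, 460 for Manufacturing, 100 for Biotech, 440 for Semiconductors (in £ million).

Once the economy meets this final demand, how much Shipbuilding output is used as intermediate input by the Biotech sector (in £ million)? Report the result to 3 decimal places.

I − A =
  [   0.65     0.00    -0.15    -0.15]
  [   0.00     0.90    -0.15    -0.05]
  [   0.00     0.00     0.95    -0.20]
  [  -0.45    -0.35     0.00     0.90]
Compute the cofactors C_ij = (−1)^(i+j)·(3×3 minor ij) of I−A; the adjugate is their transpose:
adj(I−A) = Cᵀ =
  [ 0.742375   0.060375   0.126750   0.155250]
  [ 0.034875   0.478125   0.081000   0.050375]
  [ 0.081000   0.045500   0.454375   0.117000]
  [ 0.384750   0.216125   0.094875   0.555750]
det(I−A) = Σ_j (I−A)_1j·C_1j = (0.65)(0.742375) + (0.00)(0.034875) + (-0.15)(0.081000) + (-0.15)(0.384750) = 0.41268125
(I − A)⁻¹ = adj(I−A) / det(I−A) ≈
  [   1.7989     0.1463     0.3071     0.3762]
  [   0.0845     1.1586     0.1963     0.1221]
  [   0.1963     0.1103     1.1010     0.2835]
  [   0.9323     0.5237     0.2299     1.3467]
First solve x = (I − A)⁻¹ d = adj(I−A)·d / det(I−A); in particular x_3 = (0.081000·400 + 0.045500·460 + 0.454375·100 + 0.117000·440) / 0.41268125 = 150.2475 / 0.41268125 ≈ 364.07639.
Intermediate flow from 1 to 3: z_13 = a_13 · x_3 = 0.15 × 150.2475 / 0.41268125 = 22.537125 / 0.41268125 ≈ 54.611.

z_13 = 54.611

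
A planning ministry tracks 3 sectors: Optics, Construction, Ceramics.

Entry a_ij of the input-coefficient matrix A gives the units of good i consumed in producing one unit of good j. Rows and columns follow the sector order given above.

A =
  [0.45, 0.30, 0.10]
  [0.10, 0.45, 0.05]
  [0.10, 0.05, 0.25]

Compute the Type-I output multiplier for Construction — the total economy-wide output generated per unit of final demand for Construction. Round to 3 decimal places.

m_2 = 3.529

I − A =
  [   0.55    -0.30    -0.10]
  [  -0.10     0.55    -0.05]
  [  -0.10    -0.05     0.75]
Cofactors of I−A, C_ij = (−1)^(i+j)·(minor ij) (rows/columns in the sector order above):
  C_11 = (0.55)(0.75) − (-0.05)(-0.05) = 0.4100
  C_12 = −[(-0.10)(0.75) − (-0.05)(-0.10)] = 0.0800
  C_13 = (-0.10)(-0.05) − (0.55)(-0.10) = 0.0600
  C_21 = −[(-0.30)(0.75) − (-0.10)(-0.05)] = 0.2300
  C_22 = (0.55)(0.75) − (-0.10)(-0.10) = 0.4025
  C_23 = −[(0.55)(-0.05) − (-0.30)(-0.10)] = 0.0575
  C_31 = (-0.30)(-0.05) − (-0.10)(0.55) = 0.0700
  C_32 = −[(0.55)(-0.05) − (-0.10)(-0.10)] = 0.0375
  C_33 = (0.55)(0.55) − (-0.30)(-0.10) = 0.2725
det(I−A) = Σ_j (I−A)_1j·C_1j = (0.55)(0.4100) + (-0.30)(0.0800) + (-0.10)(0.0600) = 0.1955
adj(I−A) = Cᵀ =
  [ 0.4100   0.2300   0.0700]
  [ 0.0800   0.4025   0.0375]
  [ 0.0600   0.0575   0.2725]
(I − A)⁻¹ = adj(I−A) / det(I−A) ≈
  [   2.0972     1.1765     0.3581]
  [   0.4092     2.0588     0.1918]
  [   0.3069     0.2941     1.3939]
The output multiplier for sector j is the column-j sum of the Leontief inverse (I − A)⁻¹ = adj(I−A) / det(I−A).
Column 2 of adj(I−A): (0.2300, 0.4025, 0.0575); det(I−A) = 0.1955.
m_2 = (0.2300 + 0.4025 + 0.0575) / 0.1955 = 0.69 / 0.1955 ≈ 3.529.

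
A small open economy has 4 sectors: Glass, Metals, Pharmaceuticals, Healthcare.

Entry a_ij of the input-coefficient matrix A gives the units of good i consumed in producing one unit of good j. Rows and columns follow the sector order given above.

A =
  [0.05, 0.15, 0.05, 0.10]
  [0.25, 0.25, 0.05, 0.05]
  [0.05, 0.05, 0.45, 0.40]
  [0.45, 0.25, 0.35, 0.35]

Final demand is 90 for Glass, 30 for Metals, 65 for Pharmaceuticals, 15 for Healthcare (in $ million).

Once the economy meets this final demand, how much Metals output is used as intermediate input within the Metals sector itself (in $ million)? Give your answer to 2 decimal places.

I − A =
  [   0.95    -0.15    -0.05    -0.10]
  [  -0.25     0.75    -0.05    -0.05]
  [  -0.05    -0.05     0.55    -0.40]
  [  -0.45    -0.25    -0.35     0.65]
Compute the cofactors C_ij = (−1)^(i+j)·(3×3 minor ij) of I−A; the adjugate is their transpose:
adj(I−A) = Cᵀ =
  [ 0.14875   0.05475   0.05875   0.06325]
  [ 0.07825   0.16950   0.06325   0.06400]
  [ 0.19300   0.15675   0.38350   0.27775]
  [ 0.23700   0.18750   0.27150   0.36600]
det(I−A) = Σ_j (I−A)_1j·C_1j = (0.95)(0.14875) + (-0.15)(0.07825) + (-0.05)(0.19300) + (-0.10)(0.23700) = 0.096225
(I − A)⁻¹ = adj(I−A) / det(I−A) ≈
  [   1.5459     0.5690     0.6105     0.6573]
  [   0.8132     1.7615     0.6573     0.6651]
  [   2.0057     1.6290     3.9855     2.8865]
  [   2.4630     1.9486     2.8215     3.8036]
First solve x = (I − A)⁻¹ d = adj(I−A)·d / det(I−A); in particular x_M = (0.07825·90 + 0.16950·30 + 0.06325·65 + 0.06400·15) / 0.096225 = 17.19875 / 0.096225 ≈ 178.7347.
Intermediate flow from M to M: z_MM = a_MM · x_M = 0.25 × 17.19875 / 0.096225 = 4.2996875 / 0.096225 ≈ 44.68.

z_MM = 44.68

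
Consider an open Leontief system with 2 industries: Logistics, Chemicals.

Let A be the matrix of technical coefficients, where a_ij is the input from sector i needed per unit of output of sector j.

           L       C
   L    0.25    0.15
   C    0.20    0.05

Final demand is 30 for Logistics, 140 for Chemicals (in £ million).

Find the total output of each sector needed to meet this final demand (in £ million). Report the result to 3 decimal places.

x_L = 72.527, x_C = 162.637

I − A =
  [   0.75    -0.15]
  [  -0.20     0.95]
det(I−A) = (0.75)(0.95) − (-0.15)(-0.20) = 0.6825
adj(I−A) = [[0.95, 0.15], [0.20, 0.75]]
(I − A)⁻¹ = adj(I−A) / det(I−A) ≈
  [   1.3919     0.2198]
  [   0.2930     1.0989]
x = (I − A)⁻¹ d = adj(I−A)·d / det(I−A), with det(I−A) = 0.6825:
  x_L = (0.95·30 + 0.15·140) / 0.6825 = 49.50 / 0.6825 ≈ 72.527
  x_C = (0.20·30 + 0.75·140) / 0.6825 = 111.00 / 0.6825 ≈ 162.637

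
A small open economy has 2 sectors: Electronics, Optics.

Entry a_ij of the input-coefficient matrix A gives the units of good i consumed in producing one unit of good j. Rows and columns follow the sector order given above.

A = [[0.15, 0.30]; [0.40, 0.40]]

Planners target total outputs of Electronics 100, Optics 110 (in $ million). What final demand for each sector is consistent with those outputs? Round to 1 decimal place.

d_1 = 52.0, d_2 = 26.0

I − A =
  [   0.85    -0.30]
  [  -0.40     0.60]
d = (I − A) x:
  d_1 = (+0.85)·100 + (-0.30)·110 = 52.0
  d_2 = (-0.40)·100 + (+0.60)·110 = 26.0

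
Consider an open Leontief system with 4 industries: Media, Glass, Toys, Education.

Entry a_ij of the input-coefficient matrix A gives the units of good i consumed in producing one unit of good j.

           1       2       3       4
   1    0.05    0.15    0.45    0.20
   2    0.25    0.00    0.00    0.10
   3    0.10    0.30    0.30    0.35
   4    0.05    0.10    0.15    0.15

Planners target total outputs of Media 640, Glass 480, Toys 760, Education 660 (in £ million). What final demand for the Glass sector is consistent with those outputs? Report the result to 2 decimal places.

d_2 = 254.00

I − A =
  [   0.95    -0.15    -0.45    -0.20]
  [  -0.25     1.00     0.00    -0.10]
  [  -0.10    -0.30     0.70    -0.35]
  [  -0.05    -0.10    -0.15     0.85]
d = (I − A) x:
  d_1 = (+0.95)·640 + (-0.15)·480 + (-0.45)·760 + (-0.20)·660 = 62.00
  d_2 = (-0.25)·640 + (+1.00)·480 + (+0.00)·760 + (-0.10)·660 = 254.00
  d_3 = (-0.10)·640 + (-0.30)·480 + (+0.70)·760 + (-0.35)·660 = 93.00
  d_4 = (-0.05)·640 + (-0.10)·480 + (-0.15)·760 + (+0.85)·660 = 367.00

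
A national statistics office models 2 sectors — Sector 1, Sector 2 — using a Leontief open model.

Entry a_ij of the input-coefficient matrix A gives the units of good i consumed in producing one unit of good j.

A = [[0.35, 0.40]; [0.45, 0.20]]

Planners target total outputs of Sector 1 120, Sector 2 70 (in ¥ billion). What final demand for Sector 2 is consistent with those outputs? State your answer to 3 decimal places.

d_2 = 2.000

I − A =
  [   0.65    -0.40]
  [  -0.45     0.80]
d = (I − A) x:
  d_1 = (+0.65)·120 + (-0.40)·70 = 50.000
  d_2 = (-0.45)·120 + (+0.80)·70 = 2.000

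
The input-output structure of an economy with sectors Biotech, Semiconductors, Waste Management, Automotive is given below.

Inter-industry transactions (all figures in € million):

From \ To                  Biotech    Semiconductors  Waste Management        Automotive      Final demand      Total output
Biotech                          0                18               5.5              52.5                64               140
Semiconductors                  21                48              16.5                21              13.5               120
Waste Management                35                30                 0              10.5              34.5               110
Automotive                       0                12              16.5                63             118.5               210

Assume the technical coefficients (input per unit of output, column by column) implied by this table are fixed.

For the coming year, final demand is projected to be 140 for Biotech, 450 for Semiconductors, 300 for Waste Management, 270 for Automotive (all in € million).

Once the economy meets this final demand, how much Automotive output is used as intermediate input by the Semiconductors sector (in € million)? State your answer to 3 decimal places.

z_42 = 119.747

Technical coefficients a_ij = z_ij / X_j:
  a_11 = 0/140 = 0.00, a_21 = 21/140 = 0.15, a_31 = 35/140 = 0.25, a_41 = 0/140 = 0.00
  a_12 = 18/120 = 0.15, a_22 = 48/120 = 0.40, a_32 = 30/120 = 0.25, a_42 = 12/120 = 0.10
  a_13 = 5.5/110 = 0.05, a_23 = 16.5/110 = 0.15, a_33 = 0/110 = 0.00, a_43 = 16.5/110 = 0.15
  a_14 = 52.5/210 = 0.25, a_24 = 21/210 = 0.10, a_34 = 10.5/210 = 0.05, a_44 = 63/210 = 0.30
I − A =
  [   1.00    -0.15    -0.05    -0.25]
  [  -0.15     0.60    -0.15    -0.10]
  [  -0.25    -0.25     1.00    -0.05]
  [   0.00    -0.10    -0.15     0.70]
Compute the cofactors C_ij = (−1)^(i+j)·(3×3 minor ij) of I−A; the adjugate is their transpose:
adj(I−A) = Cᵀ =
  [ 0.374750   0.147250   0.064750   0.159500]
  [ 0.133875   0.674375   0.130875   0.153500]
  [ 0.129500   0.212500   0.390500   0.104500]
  [ 0.046875   0.141875   0.102375   0.525000]
det(I−A) = Σ_j (I−A)_1j·C_1j = (1.00)(0.374750) + (-0.15)(0.133875) + (-0.05)(0.129500) + (-0.25)(0.046875) = 0.336475
(I − A)⁻¹ = adj(I−A) / det(I−A) ≈
  [   1.1138     0.4376     0.1924     0.4740]
  [   0.3979     2.0042     0.3890     0.4562]
  [   0.3849     0.6315     1.1606     0.3106]
  [   0.1393     0.4217     0.3043     1.5603]
First solve x = (I − A)⁻¹ d = adj(I−A)·d / det(I−A); in particular x_2 = (0.133875·140 + 0.674375·450 + 0.130875·300 + 0.153500·270) / 0.336475 = 402.91875 / 0.336475 ≈ 1197.47009.
Intermediate flow from 4 to 2: z_42 = a_42 · x_2 = 0.10 × 402.91875 / 0.336475 = 40.291875 / 0.336475 ≈ 119.747.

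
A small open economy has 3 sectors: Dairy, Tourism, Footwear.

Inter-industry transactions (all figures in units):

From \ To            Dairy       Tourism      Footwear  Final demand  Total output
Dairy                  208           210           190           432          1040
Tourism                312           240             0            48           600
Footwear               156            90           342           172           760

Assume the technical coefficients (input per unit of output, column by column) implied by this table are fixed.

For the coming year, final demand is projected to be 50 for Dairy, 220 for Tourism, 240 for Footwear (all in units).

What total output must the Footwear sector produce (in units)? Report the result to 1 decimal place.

x_F = 780.9

Technical coefficients a_ij = z_ij / X_j:
  a_DD = 208/1040 = 0.20, a_TD = 312/1040 = 0.30, a_FD = 156/1040 = 0.15
  a_DT = 210/600 = 0.35, a_TT = 240/600 = 0.40, a_FT = 90/600 = 0.15
  a_DF = 190/760 = 0.25, a_TF = 0/760 = 0.00, a_FF = 342/760 = 0.45
I − A =
  [   0.80    -0.35    -0.25]
  [  -0.30     0.60     0.00]
  [  -0.15    -0.15     0.55]
Cofactors of I−A, C_ij = (−1)^(i+j)·(minor ij) (rows/columns in the sector order above):
  C_11 = (0.60)(0.55) − (0.00)(-0.15) = 0.3300
  C_12 = −[(-0.30)(0.55) − (0.00)(-0.15)] = 0.1650
  C_13 = (-0.30)(-0.15) − (0.60)(-0.15) = 0.1350
  C_21 = −[(-0.35)(0.55) − (-0.25)(-0.15)] = 0.2300
  C_22 = (0.80)(0.55) − (-0.25)(-0.15) = 0.4025
  C_23 = −[(0.80)(-0.15) − (-0.35)(-0.15)] = 0.1725
  C_31 = (-0.35)(0.00) − (-0.25)(0.60) = 0.1500
  C_32 = −[(0.80)(0.00) − (-0.25)(-0.30)] = 0.0750
  C_33 = (0.80)(0.60) − (-0.35)(-0.30) = 0.3750
det(I−A) = Σ_j (I−A)_1j·C_1j = (0.80)(0.3300) + (-0.35)(0.1650) + (-0.25)(0.1350) = 0.1725
adj(I−A) = Cᵀ =
  [ 0.3300   0.2300   0.1500]
  [ 0.1650   0.4025   0.0750]
  [ 0.1350   0.1725   0.3750]
(I − A)⁻¹ = adj(I−A) / det(I−A) ≈
  [   1.9130     1.3333     0.8696]
  [   0.9565     2.3333     0.4348]
  [   0.7826     1.0000     2.1739]
x = (I − A)⁻¹ d = adj(I−A)·d / det(I−A), with det(I−A) = 0.1725:
  x_D = (0.3300·50 + 0.2300·220 + 0.1500·240) / 0.1725 = 103.10 / 0.1725 ≈ 597.7
  x_T = (0.1650·50 + 0.4025·220 + 0.0750·240) / 0.1725 = 114.80 / 0.1725 ≈ 665.5
  x_F = (0.1350·50 + 0.1725·220 + 0.3750·240) / 0.1725 = 134.70 / 0.1725 ≈ 780.9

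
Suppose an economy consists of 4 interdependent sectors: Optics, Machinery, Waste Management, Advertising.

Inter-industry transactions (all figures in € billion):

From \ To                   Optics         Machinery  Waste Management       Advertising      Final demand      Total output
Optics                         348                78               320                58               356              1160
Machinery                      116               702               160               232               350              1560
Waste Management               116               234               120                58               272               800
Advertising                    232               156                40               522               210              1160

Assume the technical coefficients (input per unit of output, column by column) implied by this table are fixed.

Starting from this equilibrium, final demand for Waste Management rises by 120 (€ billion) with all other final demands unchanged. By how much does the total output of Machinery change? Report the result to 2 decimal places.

Technical coefficients a_ij = z_ij / X_j:
  a_11 = 348/1160 = 0.30, a_21 = 116/1160 = 0.10, a_31 = 116/1160 = 0.10, a_41 = 232/1160 = 0.20
  a_12 = 78/1560 = 0.05, a_22 = 702/1560 = 0.45, a_32 = 234/1560 = 0.15, a_42 = 156/1560 = 0.10
  a_13 = 320/800 = 0.40, a_23 = 160/800 = 0.20, a_33 = 120/800 = 0.15, a_43 = 40/800 = 0.05
  a_14 = 58/1160 = 0.05, a_24 = 232/1160 = 0.20, a_34 = 58/1160 = 0.05, a_44 = 522/1160 = 0.45
I − A =
  [   0.70    -0.05    -0.40    -0.05]
  [  -0.10     0.55    -0.20    -0.20]
  [  -0.10    -0.15     0.85    -0.05]
  [  -0.20    -0.10    -0.05     0.55]
Compute the cofactors C_ij = (−1)^(i+j)·(3×3 minor ij) of I−A; the adjugate is their transpose:
adj(I−A) = Cᵀ =
  [ 0.219750   0.062875   0.121375   0.053875]
  [ 0.094500   0.290750   0.120250   0.125250]
  [ 0.048500   0.063500   0.187000   0.044500]
  [ 0.101500   0.081500   0.083000   0.273000]
det(I−A) = Σ_j (I−A)_1j·C_1j = (0.70)(0.219750) + (-0.05)(0.094500) + (-0.40)(0.048500) + (-0.05)(0.101500) = 0.124625
(I − A)⁻¹ = adj(I−A) / det(I−A) ≈
  [   1.7633     0.5045     0.9739     0.4323]
  [   0.7583     2.3330     0.9649     1.0050]
  [   0.3892     0.5095     1.5005     0.3571]
  [   0.8144     0.6540     0.6660     2.1906]
Δx = (I − A)⁻¹ Δd with Δd having +120 in the Waste Management component and 0 elsewhere.
So Δx_2 = L_23 · (+120), where L_23 = adj(I−A)_23 / det(I−A) = 0.120250 / 0.124625.
Δx_2 = 0.120250 × (+120) / 0.124625 = 14.43 / 0.124625 ≈ 115.79.

Δx_2 = 115.79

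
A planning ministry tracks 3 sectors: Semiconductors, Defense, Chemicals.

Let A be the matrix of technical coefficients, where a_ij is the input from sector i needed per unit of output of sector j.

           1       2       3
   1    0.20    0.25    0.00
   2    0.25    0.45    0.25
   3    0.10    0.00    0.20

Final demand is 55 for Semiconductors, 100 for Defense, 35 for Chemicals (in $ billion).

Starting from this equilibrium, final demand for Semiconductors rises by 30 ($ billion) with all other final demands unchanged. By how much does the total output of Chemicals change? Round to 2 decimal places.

I − A =
  [   0.80    -0.25     0.00]
  [  -0.25     0.55    -0.25]
  [  -0.10     0.00     0.80]
Cofactors of I−A, C_ij = (−1)^(i+j)·(minor ij) (rows/columns in the sector order above):
  C_11 = (0.55)(0.80) − (-0.25)(0.00) = 0.4400
  C_12 = −[(-0.25)(0.80) − (-0.25)(-0.10)] = 0.2250
  C_13 = (-0.25)(0.00) − (0.55)(-0.10) = 0.0550
  C_21 = −[(-0.25)(0.80) − (0.00)(0.00)] = 0.2000
  C_22 = (0.80)(0.80) − (0.00)(-0.10) = 0.6400
  C_23 = −[(0.80)(0.00) − (-0.25)(-0.10)] = 0.0250
  C_31 = (-0.25)(-0.25) − (0.00)(0.55) = 0.0625
  C_32 = −[(0.80)(-0.25) − (0.00)(-0.25)] = 0.2000
  C_33 = (0.80)(0.55) − (-0.25)(-0.25) = 0.3775
det(I−A) = Σ_j (I−A)_1j·C_1j = (0.80)(0.4400) + (-0.25)(0.2250) + (0.00)(0.0550) = 0.29575
adj(I−A) = Cᵀ =
  [ 0.4400   0.2000   0.0625]
  [ 0.2250   0.6400   0.2000]
  [ 0.0550   0.0250   0.3775]
(I − A)⁻¹ = adj(I−A) / det(I−A) ≈
  [   1.4877     0.6762     0.2113]
  [   0.7608     2.1640     0.6762]
  [   0.1860     0.0845     1.2764]
Δx = (I − A)⁻¹ Δd with Δd having +30 in the Semiconductors component and 0 elsewhere.
So Δx_3 = L_31 · (+30), where L_31 = adj(I−A)_31 / det(I−A) = 0.0550 / 0.29575.
Δx_3 = 0.0550 × (+30) / 0.29575 = 1.65 / 0.29575 ≈ 5.58.

Δx_3 = 5.58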